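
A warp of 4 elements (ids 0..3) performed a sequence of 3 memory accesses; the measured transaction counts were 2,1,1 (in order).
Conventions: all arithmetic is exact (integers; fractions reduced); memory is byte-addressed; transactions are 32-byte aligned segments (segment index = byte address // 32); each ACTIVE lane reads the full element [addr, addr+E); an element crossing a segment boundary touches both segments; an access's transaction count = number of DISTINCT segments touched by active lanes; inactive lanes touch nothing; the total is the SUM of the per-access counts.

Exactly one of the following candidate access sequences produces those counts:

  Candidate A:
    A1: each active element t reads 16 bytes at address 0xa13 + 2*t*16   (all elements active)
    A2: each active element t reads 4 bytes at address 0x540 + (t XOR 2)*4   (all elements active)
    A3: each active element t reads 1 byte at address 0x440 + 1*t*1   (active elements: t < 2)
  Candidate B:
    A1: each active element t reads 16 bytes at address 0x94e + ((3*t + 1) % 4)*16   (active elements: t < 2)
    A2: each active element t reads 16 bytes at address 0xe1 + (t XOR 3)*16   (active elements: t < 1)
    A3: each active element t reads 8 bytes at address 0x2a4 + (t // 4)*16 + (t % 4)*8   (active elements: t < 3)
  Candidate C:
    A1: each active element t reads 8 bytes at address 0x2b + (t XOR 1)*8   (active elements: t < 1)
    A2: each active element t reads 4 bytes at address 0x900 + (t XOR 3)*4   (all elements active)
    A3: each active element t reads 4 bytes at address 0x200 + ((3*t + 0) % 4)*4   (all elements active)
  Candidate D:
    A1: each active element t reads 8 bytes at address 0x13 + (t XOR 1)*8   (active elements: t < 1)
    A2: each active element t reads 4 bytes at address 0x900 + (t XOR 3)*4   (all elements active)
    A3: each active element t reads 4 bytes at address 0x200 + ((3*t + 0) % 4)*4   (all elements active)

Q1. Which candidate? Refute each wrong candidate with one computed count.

A: A1 gives 5 transactions, not 2
B: A2 gives 2 transactions, not 1
C: A1 gives 1 transaction, not 2
D: all counts match (2,1,1)

Answer: D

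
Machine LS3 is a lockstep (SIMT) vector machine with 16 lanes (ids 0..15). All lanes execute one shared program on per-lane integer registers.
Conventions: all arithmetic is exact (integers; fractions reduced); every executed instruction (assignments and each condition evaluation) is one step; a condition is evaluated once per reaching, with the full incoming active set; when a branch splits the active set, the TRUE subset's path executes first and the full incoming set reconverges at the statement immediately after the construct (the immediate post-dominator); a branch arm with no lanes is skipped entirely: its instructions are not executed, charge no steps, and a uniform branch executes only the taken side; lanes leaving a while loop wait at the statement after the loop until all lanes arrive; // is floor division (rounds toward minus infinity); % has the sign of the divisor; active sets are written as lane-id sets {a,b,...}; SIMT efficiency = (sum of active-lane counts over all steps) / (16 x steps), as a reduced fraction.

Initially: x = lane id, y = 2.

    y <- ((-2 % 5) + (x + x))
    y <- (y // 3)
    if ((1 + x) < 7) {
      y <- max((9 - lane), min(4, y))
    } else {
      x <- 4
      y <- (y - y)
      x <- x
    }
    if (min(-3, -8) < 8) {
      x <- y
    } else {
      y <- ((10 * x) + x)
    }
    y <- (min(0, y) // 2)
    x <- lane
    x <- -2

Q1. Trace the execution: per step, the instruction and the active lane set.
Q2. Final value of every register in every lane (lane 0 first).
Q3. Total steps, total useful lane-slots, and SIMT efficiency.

step 0: y <- ((-2 % 5) + (x + x))    {0,1,2,3,4,5,6,7,8,9,10,11,12,13,14,15}
step 1: y <- (y // 3)                {0,1,2,3,4,5,6,7,8,9,10,11,12,13,14,15}
step 2: eval ((1 + x) < 7)           {0,1,2,3,4,5,6,7,8,9,10,11,12,13,14,15}
step 3: y <- max((9 - lane), min(4, y)) {0,1,2,3,4,5}
step 4: x <- 4                       {6,7,8,9,10,11,12,13,14,15}
step 5: y <- (y - y)                 {6,7,8,9,10,11,12,13,14,15}
step 6: x <- x                       {6,7,8,9,10,11,12,13,14,15}
step 7: eval (min(-3, -8) < 8)       {0,1,2,3,4,5,6,7,8,9,10,11,12,13,14,15}
step 8: x <- y                       {0,1,2,3,4,5,6,7,8,9,10,11,12,13,14,15}
step 9: y <- (min(0, y) // 2)        {0,1,2,3,4,5,6,7,8,9,10,11,12,13,14,15}
step 10: x <- lane                    {0,1,2,3,4,5,6,7,8,9,10,11,12,13,14,15}
step 11: x <- -2                      {0,1,2,3,4,5,6,7,8,9,10,11,12,13,14,15}

Answer: 12 steps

x: -2,-2,-2,-2,-2,-2,-2,-2,-2,-2,-2,-2,-2,-2,-2,-2
y: 0,0,0,0,0,0,0,0,0,0,0,0,0,0,0,0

steps = 12; useful = 164; efficiency = 164/192 = 41/48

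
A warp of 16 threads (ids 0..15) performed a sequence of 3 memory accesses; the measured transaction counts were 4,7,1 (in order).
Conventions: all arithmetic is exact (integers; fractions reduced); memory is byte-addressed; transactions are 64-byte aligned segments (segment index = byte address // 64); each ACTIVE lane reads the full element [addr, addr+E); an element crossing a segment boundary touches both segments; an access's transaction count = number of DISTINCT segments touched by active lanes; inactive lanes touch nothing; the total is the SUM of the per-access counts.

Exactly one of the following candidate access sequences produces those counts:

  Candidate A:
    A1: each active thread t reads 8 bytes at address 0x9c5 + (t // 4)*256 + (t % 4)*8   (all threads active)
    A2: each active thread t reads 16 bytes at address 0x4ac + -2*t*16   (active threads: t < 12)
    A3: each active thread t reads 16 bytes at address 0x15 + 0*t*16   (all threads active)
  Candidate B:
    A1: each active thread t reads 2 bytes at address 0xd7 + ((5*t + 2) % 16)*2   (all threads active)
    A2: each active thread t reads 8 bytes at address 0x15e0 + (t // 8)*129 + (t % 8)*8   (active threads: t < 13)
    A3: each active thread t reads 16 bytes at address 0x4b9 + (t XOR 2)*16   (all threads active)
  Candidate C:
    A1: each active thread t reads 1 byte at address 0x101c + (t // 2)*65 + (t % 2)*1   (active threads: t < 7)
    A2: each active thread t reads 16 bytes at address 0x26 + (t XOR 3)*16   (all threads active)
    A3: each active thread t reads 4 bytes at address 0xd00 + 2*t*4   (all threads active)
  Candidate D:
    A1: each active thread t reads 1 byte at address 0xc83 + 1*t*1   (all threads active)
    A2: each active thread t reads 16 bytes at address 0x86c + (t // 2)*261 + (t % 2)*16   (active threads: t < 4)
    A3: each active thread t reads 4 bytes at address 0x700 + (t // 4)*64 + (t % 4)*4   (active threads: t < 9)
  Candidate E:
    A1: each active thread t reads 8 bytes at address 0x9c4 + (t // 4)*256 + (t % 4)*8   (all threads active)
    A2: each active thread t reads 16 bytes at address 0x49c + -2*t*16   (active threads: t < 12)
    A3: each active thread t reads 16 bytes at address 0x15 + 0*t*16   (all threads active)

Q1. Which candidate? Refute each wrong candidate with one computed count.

A: A2 gives 6 transactions, not 7
B: A1 gives 1 transaction, not 4
C: A2 gives 5 transactions, not 7
D: A1 gives 1 transaction, not 4
E: all counts match (4,7,1)

Answer: E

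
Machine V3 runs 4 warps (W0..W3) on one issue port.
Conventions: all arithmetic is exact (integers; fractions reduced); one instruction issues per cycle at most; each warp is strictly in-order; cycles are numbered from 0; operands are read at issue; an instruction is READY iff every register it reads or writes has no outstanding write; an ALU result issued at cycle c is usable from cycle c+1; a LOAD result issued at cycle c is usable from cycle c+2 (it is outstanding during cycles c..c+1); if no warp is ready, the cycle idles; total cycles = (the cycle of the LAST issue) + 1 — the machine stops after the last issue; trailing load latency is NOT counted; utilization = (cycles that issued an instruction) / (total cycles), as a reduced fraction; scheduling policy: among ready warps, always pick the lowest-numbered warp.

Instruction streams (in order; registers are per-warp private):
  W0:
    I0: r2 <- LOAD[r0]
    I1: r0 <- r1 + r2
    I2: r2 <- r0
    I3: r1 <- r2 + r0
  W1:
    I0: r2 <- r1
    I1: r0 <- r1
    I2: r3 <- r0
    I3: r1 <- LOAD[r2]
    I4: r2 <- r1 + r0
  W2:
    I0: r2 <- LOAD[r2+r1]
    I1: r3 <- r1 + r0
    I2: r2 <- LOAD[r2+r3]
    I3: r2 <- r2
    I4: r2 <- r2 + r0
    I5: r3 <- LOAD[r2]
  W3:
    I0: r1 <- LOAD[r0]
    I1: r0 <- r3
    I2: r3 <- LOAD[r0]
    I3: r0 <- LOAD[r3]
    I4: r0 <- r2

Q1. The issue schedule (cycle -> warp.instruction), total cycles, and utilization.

cycle 0: W0.I0
cycle 1: W1.I0
cycle 2: W0.I1
cycle 3: W0.I2
cycle 4: W0.I3
cycle 5: W1.I1
cycle 6: W1.I2
cycle 7: W1.I3
cycle 8: W2.I0
cycle 9: W1.I4
cycle 10: W2.I1
cycle 11: W2.I2
cycle 12: W3.I0
cycle 13: W2.I3
cycle 14: W2.I4
cycle 15: W2.I5
cycle 16: W3.I1
cycle 17: W3.I2
cycle 18: idle
cycle 19: W3.I3
cycle 20: idle
cycle 21: W3.I4

Answer: 22 cycles, utilization 10/11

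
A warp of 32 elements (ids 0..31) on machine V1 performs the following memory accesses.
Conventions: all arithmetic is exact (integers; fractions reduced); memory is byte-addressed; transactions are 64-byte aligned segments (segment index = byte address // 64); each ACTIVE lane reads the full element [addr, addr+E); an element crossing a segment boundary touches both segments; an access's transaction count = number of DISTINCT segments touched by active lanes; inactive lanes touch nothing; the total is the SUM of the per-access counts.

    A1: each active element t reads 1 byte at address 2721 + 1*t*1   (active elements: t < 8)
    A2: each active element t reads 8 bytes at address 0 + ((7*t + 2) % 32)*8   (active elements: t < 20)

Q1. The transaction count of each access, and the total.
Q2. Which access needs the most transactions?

A1: 1 transaction
A2: 4 transactions

Answer: 1,4; total 5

Answer: A2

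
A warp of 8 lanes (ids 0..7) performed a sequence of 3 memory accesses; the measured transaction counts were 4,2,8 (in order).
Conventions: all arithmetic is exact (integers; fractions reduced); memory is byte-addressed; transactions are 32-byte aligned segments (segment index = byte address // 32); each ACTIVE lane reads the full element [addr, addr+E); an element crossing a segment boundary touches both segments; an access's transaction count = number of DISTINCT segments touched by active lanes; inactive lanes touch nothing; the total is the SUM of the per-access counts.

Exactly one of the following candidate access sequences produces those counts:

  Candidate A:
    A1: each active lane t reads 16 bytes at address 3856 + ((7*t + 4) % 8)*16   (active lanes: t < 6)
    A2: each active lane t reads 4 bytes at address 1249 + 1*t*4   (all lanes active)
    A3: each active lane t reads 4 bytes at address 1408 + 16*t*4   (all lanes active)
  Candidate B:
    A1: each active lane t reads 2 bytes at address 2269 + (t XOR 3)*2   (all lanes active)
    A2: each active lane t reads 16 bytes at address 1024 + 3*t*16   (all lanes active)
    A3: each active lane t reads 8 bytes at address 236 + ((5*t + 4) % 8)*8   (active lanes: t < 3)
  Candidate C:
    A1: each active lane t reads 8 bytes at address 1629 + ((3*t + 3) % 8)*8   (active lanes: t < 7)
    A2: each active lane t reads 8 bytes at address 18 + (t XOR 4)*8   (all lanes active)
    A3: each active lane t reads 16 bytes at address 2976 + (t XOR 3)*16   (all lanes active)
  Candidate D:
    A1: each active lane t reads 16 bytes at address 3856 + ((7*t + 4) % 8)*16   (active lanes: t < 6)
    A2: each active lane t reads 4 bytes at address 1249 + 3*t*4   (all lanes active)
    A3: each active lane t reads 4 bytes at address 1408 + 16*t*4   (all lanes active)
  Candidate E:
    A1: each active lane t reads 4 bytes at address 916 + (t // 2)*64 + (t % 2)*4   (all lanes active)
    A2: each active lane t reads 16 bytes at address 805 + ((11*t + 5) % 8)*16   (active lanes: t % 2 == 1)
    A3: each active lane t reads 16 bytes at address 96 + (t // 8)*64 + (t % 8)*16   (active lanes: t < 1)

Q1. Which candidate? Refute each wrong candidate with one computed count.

B: A1 gives 2 transactions, not 4
C: A1 gives 2 transactions, not 4
D: A2 gives 3 transactions, not 2
E: A2 gives 4 transactions, not 2
A: all counts match (4,2,8)

Answer: A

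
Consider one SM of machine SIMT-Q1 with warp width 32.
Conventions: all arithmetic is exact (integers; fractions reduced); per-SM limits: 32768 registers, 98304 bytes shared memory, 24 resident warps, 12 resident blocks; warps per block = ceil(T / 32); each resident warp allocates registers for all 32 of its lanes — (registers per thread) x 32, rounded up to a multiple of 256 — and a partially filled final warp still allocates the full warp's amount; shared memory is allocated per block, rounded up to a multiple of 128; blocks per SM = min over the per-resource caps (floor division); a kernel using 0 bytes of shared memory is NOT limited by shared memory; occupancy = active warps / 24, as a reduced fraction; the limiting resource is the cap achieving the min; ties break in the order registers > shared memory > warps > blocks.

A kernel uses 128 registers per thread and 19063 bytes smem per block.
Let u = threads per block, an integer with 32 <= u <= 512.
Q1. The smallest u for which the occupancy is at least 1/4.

Answer: u = 33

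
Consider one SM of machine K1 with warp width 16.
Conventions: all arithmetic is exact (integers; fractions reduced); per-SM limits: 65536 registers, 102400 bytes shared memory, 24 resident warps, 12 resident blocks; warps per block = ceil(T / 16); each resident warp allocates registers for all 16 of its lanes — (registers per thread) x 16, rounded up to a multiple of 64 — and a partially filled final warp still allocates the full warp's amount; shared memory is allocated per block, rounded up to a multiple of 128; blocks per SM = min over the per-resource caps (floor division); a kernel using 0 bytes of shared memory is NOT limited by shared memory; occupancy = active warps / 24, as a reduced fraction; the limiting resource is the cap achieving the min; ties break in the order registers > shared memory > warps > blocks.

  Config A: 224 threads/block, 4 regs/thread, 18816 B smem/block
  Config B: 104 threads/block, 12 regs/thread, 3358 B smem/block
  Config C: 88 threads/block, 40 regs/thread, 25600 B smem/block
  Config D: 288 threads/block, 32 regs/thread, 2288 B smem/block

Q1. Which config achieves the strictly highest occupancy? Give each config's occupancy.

occupancies: A 7/12, B 7/8, C 1, D 3/4

Answer: C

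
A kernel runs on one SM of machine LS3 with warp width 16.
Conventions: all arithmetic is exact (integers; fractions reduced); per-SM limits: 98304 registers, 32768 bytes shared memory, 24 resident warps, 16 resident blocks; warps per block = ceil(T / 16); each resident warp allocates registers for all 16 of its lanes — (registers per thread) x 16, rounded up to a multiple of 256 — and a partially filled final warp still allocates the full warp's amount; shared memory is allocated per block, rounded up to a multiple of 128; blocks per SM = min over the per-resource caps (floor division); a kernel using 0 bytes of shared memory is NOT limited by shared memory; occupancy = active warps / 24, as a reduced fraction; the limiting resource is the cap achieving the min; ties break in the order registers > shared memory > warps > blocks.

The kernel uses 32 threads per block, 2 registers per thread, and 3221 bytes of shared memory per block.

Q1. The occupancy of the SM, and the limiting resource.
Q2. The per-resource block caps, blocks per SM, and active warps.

Answer: occupancy 3/4, limited by shared memory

registers: 192 blocks
shared memory: 9 blocks
warps: 12 blocks
blocks: 16 blocks

Answer: 9 blocks, 18 active warps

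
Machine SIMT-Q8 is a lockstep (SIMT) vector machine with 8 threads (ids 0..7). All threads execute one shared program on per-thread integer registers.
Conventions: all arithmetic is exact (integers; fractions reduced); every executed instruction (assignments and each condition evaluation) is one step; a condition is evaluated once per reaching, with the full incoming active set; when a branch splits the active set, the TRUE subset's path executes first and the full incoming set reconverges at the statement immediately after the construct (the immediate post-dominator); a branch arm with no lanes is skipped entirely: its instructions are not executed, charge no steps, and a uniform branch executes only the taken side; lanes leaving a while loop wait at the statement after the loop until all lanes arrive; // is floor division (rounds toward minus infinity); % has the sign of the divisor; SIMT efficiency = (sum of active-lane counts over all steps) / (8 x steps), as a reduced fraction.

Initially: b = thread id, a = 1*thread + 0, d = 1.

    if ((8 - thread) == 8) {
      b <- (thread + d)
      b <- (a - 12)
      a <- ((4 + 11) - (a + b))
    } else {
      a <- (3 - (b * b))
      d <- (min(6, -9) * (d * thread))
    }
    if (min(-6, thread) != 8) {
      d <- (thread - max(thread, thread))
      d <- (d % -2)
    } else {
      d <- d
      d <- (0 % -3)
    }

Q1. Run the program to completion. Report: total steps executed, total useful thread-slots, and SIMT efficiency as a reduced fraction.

Answer: 9 steps, 49 useful, 49/72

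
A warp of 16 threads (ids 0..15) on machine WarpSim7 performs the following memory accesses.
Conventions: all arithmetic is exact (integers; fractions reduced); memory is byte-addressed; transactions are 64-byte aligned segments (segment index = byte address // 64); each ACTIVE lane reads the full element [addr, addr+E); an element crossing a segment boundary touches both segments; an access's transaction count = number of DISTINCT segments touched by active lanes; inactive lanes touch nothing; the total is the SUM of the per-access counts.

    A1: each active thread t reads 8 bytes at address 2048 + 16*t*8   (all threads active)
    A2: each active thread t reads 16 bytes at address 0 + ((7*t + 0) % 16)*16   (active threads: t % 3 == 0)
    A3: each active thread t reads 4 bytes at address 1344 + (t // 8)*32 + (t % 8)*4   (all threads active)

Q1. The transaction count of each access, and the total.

A1: 16 transactions
A2: 4 transactions
A3: 1 transaction

Answer: 16,4,1; total 21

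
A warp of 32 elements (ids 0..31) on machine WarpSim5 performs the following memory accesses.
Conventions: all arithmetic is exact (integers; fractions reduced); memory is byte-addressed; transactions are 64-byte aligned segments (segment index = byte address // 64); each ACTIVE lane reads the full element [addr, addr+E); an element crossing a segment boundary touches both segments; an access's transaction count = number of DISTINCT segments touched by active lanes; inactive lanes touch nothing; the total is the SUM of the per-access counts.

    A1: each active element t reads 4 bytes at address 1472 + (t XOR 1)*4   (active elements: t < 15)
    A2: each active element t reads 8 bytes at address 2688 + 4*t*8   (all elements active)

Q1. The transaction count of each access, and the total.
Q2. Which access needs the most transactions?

A1: 1 transaction
A2: 16 transactions

Answer: 1,16; total 17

Answer: A2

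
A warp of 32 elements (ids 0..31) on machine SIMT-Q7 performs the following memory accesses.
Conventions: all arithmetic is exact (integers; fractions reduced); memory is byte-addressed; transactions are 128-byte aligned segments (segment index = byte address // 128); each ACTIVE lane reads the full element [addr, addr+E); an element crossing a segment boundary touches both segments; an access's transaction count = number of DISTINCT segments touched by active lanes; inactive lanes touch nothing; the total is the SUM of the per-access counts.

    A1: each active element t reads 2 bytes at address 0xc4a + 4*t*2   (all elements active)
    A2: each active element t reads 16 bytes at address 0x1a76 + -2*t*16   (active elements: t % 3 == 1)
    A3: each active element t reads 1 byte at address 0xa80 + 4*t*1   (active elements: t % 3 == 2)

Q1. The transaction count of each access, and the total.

A1: 3 transactions
A2: 8 transactions
A3: 1 transaction

Answer: 3,8,1; total 12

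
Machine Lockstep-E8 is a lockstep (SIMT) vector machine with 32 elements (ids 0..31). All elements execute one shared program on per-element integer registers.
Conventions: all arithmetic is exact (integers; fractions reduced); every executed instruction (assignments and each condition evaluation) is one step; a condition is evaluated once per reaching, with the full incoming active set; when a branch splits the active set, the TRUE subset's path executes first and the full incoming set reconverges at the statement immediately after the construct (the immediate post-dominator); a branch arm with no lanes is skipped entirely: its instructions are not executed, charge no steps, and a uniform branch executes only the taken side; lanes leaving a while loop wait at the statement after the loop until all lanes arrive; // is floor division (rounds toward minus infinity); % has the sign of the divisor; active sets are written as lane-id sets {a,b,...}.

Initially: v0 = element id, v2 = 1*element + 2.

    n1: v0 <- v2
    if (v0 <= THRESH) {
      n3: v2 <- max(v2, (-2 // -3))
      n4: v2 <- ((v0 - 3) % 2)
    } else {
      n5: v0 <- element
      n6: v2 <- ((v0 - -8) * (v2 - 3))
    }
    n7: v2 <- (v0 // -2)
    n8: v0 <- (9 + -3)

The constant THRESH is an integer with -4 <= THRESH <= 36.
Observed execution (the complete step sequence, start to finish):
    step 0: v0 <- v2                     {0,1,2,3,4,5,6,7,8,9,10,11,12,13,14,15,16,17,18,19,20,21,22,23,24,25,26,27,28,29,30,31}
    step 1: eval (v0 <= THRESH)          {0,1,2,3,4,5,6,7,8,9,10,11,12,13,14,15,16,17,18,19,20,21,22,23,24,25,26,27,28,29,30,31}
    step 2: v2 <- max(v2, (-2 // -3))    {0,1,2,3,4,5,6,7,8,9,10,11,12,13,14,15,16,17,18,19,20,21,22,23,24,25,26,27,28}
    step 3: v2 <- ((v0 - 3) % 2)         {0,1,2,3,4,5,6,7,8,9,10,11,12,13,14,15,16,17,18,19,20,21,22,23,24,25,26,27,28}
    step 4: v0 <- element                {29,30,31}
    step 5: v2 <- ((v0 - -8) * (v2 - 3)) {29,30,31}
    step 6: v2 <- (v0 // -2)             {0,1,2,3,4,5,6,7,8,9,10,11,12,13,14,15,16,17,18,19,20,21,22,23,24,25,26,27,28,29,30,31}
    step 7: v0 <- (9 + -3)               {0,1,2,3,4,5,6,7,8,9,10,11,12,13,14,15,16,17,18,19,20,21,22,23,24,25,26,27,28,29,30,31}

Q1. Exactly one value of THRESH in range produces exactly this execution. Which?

Answer: THRESH = 30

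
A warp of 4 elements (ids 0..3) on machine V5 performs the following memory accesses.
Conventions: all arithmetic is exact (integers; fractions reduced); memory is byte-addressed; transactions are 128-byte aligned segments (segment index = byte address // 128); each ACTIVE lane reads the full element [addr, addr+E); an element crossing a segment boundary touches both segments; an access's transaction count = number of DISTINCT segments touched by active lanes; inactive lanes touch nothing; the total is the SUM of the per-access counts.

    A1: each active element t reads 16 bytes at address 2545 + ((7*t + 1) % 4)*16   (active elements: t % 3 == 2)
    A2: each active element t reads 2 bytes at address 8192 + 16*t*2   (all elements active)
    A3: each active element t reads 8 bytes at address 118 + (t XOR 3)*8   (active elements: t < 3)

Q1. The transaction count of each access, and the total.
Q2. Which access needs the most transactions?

A1: 1 transaction
A2: 1 transaction
A3: 2 transactions

Answer: 1,1,2; total 4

Answer: A3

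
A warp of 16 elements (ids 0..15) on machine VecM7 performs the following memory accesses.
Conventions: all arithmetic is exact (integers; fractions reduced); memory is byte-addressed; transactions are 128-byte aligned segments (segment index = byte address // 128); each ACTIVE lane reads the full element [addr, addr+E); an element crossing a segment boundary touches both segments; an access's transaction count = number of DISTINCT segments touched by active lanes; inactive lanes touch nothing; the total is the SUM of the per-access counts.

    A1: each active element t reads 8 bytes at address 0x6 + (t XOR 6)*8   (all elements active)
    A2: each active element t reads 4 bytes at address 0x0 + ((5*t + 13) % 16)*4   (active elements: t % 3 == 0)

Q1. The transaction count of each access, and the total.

A1: 2 transactions
A2: 1 transaction

Answer: 2,1; total 3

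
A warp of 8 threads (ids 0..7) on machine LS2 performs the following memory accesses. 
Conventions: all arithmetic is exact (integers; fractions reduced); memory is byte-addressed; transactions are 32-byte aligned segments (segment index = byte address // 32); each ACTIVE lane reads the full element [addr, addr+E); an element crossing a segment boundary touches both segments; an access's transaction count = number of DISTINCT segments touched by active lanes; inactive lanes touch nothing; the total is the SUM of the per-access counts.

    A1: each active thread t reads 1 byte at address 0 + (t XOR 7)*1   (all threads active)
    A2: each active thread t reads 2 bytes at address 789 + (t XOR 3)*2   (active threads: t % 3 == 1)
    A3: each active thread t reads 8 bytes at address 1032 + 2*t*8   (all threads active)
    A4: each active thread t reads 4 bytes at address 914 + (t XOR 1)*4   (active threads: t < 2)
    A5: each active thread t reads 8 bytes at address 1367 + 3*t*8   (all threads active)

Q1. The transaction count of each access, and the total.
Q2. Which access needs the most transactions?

A1: 1 transaction
A2: 2 transactions
A3: 4 transactions
A4: 1 transaction
A5: 7 transactions

Answer: 1,2,4,1,7; total 15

Answer: A5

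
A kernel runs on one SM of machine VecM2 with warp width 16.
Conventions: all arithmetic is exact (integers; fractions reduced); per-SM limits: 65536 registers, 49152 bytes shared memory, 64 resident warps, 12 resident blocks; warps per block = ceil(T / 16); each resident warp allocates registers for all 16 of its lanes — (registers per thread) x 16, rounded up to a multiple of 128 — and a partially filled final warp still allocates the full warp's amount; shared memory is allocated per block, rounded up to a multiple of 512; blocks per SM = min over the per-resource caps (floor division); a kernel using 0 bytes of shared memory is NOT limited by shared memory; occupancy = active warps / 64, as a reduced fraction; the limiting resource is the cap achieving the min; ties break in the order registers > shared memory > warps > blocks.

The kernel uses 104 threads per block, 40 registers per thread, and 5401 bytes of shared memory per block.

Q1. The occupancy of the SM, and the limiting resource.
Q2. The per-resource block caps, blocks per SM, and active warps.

Answer: occupancy 7/8, limited by shared memory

registers: 14 blocks
shared memory: 8 blocks
warps: 9 blocks
blocks: 12 blocks

Answer: 8 blocks, 56 active warps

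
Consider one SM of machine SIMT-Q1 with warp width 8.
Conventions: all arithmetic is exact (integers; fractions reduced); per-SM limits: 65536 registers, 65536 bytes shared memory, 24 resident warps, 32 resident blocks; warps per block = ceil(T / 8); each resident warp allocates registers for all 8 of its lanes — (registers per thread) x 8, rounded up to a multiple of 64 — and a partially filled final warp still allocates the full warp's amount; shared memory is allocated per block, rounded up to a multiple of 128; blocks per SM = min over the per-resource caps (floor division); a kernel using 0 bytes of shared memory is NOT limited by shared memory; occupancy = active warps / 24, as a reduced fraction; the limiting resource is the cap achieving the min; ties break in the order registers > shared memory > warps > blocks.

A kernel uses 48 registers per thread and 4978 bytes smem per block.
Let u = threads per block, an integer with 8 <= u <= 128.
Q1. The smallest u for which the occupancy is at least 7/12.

Answer: u = 9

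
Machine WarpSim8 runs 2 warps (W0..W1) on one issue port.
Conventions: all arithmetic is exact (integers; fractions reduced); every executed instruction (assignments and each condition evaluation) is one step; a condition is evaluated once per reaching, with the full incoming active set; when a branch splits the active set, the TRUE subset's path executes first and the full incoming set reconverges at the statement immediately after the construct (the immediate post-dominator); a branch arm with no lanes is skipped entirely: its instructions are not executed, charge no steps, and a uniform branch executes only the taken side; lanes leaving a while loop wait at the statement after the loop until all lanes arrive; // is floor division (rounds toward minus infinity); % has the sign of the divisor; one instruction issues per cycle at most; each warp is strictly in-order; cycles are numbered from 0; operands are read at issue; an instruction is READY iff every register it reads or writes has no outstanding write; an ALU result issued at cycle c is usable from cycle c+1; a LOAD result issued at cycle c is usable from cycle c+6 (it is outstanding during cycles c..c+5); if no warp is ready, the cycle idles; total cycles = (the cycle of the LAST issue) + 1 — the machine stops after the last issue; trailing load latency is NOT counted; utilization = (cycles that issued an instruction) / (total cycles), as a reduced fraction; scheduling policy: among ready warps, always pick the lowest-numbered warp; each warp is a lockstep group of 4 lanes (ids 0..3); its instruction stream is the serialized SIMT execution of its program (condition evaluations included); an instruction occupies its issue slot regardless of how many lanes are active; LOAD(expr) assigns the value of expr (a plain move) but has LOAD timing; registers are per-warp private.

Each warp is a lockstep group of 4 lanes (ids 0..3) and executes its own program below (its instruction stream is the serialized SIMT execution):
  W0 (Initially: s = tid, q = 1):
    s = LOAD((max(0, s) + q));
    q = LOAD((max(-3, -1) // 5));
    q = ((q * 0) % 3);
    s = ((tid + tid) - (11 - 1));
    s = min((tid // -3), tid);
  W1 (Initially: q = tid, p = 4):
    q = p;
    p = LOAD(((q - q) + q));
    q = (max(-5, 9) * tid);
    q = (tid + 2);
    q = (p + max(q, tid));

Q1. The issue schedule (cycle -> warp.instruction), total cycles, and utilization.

cycle 0: W0.I0
cycle 1: W0.I1
cycle 2: W1.I0
cycle 3: W1.I1
cycle 4: W1.I2
cycle 5: W1.I3
cycle 6: idle
cycle 7: W0.I2
cycle 8: W0.I3
cycle 9: W0.I4
cycle 10: W1.I4

Answer: 11 cycles, utilization 10/11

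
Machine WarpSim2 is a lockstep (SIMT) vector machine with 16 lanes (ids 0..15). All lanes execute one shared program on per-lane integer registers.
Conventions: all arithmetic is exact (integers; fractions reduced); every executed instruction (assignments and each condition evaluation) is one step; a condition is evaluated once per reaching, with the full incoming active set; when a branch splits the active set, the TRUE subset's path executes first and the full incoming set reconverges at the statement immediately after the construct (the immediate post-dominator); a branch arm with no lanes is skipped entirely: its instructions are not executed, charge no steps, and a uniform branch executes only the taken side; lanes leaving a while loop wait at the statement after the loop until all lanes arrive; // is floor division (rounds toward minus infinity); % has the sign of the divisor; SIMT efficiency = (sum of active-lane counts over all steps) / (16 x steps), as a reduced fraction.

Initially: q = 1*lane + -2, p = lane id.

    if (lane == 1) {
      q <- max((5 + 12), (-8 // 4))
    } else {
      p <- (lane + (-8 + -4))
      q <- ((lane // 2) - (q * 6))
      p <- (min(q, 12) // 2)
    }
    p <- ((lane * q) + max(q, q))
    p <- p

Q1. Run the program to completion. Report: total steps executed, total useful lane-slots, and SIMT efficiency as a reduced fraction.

Answer: 7 steps, 94 useful, 47/56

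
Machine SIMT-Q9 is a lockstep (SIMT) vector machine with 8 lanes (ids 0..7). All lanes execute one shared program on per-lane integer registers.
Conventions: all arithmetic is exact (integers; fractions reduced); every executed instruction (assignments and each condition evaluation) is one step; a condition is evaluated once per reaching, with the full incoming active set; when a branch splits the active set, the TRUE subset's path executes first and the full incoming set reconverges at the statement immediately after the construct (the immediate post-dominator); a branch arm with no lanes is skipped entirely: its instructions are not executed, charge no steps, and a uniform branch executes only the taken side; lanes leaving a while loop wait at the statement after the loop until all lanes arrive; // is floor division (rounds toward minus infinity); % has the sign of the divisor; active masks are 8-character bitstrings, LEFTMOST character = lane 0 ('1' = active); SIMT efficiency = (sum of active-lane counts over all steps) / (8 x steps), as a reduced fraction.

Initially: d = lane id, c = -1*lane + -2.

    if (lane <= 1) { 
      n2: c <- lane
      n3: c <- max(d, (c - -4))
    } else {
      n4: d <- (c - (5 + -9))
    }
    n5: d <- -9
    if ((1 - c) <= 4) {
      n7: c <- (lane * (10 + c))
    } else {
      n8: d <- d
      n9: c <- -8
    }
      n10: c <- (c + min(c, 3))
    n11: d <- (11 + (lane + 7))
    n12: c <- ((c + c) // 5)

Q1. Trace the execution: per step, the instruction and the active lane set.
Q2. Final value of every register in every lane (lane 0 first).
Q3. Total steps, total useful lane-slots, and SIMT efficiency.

step 0: eval (lane <= 1)             11111111
step 1: c <- lane                    11000000
step 2: c <- max(d, (c - -4))        11000000
step 3: d <- (c - (5 + -9))          00111111
step 4: d <- -9                      11111111
step 5: eval ((1 - c) <= 4)          11111111
step 6: c <- (lane * (10 + c))       11000000
step 7: d <- d                       00111111
step 8: c <- -8                      00111111
step 9: c <- (c + min(c, 3))         11111111
step 10: d <- (11 + (lane + 7))       11111111
step 11: c <- ((c + c) // 5)          11111111

Answer: 12 steps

d: 18,19,20,21,22,23,24,25
c: 0,7,-7,-7,-7,-7,-7,-7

steps = 12; useful = 72; efficiency = 72/96 = 3/4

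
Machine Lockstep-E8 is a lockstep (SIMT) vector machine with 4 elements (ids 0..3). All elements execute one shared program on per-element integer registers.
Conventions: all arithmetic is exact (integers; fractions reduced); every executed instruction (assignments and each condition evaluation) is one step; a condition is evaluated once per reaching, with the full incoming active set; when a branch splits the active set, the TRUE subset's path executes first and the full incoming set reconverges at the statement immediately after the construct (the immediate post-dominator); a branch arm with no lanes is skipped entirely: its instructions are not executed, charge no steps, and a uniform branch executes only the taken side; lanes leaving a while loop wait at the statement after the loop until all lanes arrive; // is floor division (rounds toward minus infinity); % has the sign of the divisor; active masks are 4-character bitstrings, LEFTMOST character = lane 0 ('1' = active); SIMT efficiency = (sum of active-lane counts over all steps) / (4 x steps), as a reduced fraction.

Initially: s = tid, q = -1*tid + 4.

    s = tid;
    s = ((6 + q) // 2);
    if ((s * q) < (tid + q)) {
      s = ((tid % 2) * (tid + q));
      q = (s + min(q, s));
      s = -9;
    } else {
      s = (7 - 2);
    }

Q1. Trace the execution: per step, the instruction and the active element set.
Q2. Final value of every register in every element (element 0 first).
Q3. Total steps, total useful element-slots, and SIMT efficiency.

step 0: s <- tid                     1111
step 1: s <- ((6 + q) // 2)          1111
step 2: eval ((s * q) < (tid + q))   1111
step 3: s <- ((tid % 2) * (tid + q)) 0001
step 4: q <- (s + min(q, s))         0001
step 5: s <- -9                      0001
step 6: s <- (7 - 2)                 1110

Answer: 7 steps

s: 5,5,5,-9
q: 4,3,2,5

steps = 7; useful = 18; efficiency = 18/28 = 9/14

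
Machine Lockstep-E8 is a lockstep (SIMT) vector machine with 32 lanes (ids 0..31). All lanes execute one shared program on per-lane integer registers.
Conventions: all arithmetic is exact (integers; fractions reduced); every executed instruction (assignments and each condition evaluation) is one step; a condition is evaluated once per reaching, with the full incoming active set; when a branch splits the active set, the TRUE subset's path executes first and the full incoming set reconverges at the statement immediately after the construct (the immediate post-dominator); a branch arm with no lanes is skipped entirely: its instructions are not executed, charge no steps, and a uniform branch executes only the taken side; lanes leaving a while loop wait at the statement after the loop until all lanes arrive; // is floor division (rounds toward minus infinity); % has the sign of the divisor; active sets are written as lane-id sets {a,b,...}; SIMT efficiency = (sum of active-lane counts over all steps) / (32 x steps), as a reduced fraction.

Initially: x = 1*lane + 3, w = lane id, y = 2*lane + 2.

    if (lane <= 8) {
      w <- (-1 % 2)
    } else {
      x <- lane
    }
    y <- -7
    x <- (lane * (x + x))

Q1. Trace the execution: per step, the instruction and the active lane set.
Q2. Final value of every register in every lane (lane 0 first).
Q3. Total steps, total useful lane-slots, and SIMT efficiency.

step 0: eval (lane <= 8)             {0,1,2,3,4,5,6,7,8,9,10,11,12,13,14,15,16,17,18,19,20,21,22,23,24,25,26,27,28,29,30,31}
step 1: w <- (-1 % 2)                {0,1,2,3,4,5,6,7,8}
step 2: x <- lane                    {9,10,11,12,13,14,15,16,17,18,19,20,21,22,23,24,25,26,27,28,29,30,31}
step 3: y <- -7                      {0,1,2,3,4,5,6,7,8,9,10,11,12,13,14,15,16,17,18,19,20,21,22,23,24,25,26,27,28,29,30,31}
step 4: x <- (lane * (x + x))        {0,1,2,3,4,5,6,7,8,9,10,11,12,13,14,15,16,17,18,19,20,21,22,23,24,25,26,27,28,29,30,31}

Answer: 5 steps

x: 0,8,20,36,56,80,108,140,176,162,200,242,288,338,392,450,512,578,648,722,800,882,968,1058,1152,1250,1352,1458,1568,1682,1800,1922
w: 1,1,1,1,1,1,1,1,1,9,10,11,12,13,14,15,16,17,18,19,20,21,22,23,24,25,26,27,28,29,30,31
y: -7,-7,-7,-7,-7,-7,-7,-7,-7,-7,-7,-7,-7,-7,-7,-7,-7,-7,-7,-7,-7,-7,-7,-7,-7,-7,-7,-7,-7,-7,-7,-7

steps = 5; useful = 128; efficiency = 128/160 = 4/5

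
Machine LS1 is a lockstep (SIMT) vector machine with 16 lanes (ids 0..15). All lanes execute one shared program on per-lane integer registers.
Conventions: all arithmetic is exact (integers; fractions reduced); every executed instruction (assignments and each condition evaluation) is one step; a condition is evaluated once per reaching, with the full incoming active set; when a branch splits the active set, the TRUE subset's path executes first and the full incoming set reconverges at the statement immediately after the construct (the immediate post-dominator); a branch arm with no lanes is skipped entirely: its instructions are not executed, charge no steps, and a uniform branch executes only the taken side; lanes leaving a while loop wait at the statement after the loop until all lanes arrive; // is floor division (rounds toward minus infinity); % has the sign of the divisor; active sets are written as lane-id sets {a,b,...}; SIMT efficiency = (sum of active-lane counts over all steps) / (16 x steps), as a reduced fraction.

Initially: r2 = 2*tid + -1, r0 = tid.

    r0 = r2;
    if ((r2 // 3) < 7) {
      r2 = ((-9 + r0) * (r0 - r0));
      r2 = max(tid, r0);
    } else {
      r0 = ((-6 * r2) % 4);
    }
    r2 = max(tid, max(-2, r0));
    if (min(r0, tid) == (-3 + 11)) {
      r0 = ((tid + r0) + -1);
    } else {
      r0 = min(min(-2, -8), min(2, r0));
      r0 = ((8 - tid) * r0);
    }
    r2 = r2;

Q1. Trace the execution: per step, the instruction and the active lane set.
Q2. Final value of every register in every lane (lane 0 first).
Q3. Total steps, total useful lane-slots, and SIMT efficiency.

step 0: r0 <- r2                     {0,1,2,3,4,5,6,7,8,9,10,11,12,13,14,15}
step 1: eval ((r2 // 3) < 7)         {0,1,2,3,4,5,6,7,8,9,10,11,12,13,14,15}
step 2: r2 <- ((-9 + r0) * (r0 - r0)) {0,1,2,3,4,5,6,7,8,9,10}
step 3: r2 <- max(tid, r0)           {0,1,2,3,4,5,6,7,8,9,10}
step 4: r0 <- ((-6 * r2) % 4)        {11,12,13,14,15}
step 5: r2 <- max(tid, max(-2, r0))  {0,1,2,3,4,5,6,7,8,9,10,11,12,13,14,15}
step 6: eval (min(r0, tid) == (-3 + 11)) {0,1,2,3,4,5,6,7,8,9,10,11,12,13,14,15}
step 7: r0 <- ((tid + r0) + -1)      {8}
step 8: r0 <- min(min(-2, -8), min(2, r0)) {0,1,2,3,4,5,6,7,9,10,11,12,13,14,15}
step 9: r0 <- ((8 - tid) * r0)       {0,1,2,3,4,5,6,7,9,10,11,12,13,14,15}
step 10: r2 <- r2                     {0,1,2,3,4,5,6,7,8,9,10,11,12,13,14,15}

Answer: 11 steps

r2: 0,1,3,5,7,9,11,13,15,17,19,11,12,13,14,15
r0: -64,-56,-48,-40,-32,-24,-16,-8,22,8,16,24,32,40,48,56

steps = 11; useful = 138; efficiency = 138/176 = 69/88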